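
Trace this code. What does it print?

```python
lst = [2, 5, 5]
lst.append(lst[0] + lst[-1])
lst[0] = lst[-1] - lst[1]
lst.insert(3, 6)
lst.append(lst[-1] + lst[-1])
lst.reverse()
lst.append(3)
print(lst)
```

append lst[0]+lst[-1] = 2+5 = 7 → [2, 5, 5, 7]
lst[0] = lst[-1]-lst[1] = 7-5 = 2 → [2, 5, 5, 7]
insert 6 at 3 → [2, 5, 5, 6, 7]
append lst[-1]+lst[-1] = 7+7 = 14 → [2, 5, 5, 6, 7, 14]
reverse → [14, 7, 6, 5, 5, 2]
append 3 → [14, 7, 6, 5, 5, 2, 3]

[14, 7, 6, 5, 5, 2, 3]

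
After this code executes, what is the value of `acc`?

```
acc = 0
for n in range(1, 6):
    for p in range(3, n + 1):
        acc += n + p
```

n=3,p=3: acc = 0+6 = 6
n=4,p=3: acc = 6+7 = 13
n=4,p=4: acc = 13+8 = 21
n=5,p=3: acc = 21+8 = 29
n=5,p=4: acc = 29+9 = 38
n=5,p=5: acc = 38+10 = 48

48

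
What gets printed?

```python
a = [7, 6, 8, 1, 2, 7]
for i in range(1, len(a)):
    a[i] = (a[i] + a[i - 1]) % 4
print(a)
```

i=1: a[1] = (6+7)%4 = 1 → [7, 1, 8, 1, 2, 7]
i=2: a[2] = (8+1)%4 = 1 → [7, 1, 1, 1, 2, 7]
i=3: a[3] = (1+1)%4 = 2 → [7, 1, 1, 2, 2, 7]
i=4: a[4] = (2+2)%4 = 0 → [7, 1, 1, 2, 0, 7]
i=5: a[5] = (7+0)%4 = 3 → [7, 1, 1, 2, 0, 3]

[7, 1, 1, 2, 0, 3]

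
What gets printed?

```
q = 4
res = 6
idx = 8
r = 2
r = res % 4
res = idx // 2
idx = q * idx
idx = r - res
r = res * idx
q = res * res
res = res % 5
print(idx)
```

r = 6%4 = 2
res = 8//2 = 4
idx = 4*8 = 32
idx = 2-4 = -2
r = 4*(-2) = -8
q = 4*4 = 16
res = 4%5 = 4

-2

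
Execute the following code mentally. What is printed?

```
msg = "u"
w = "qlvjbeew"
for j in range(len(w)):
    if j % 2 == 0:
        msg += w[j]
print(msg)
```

uqvbe

j=0: add 'q' → 'uq'
j=1: skip
j=2: add 'v' → 'uqv'
j=3: skip
j=4: add 'b' → 'uqvb'
j=5: skip
j=6: add 'e' → 'uqvbe'
j=7: skip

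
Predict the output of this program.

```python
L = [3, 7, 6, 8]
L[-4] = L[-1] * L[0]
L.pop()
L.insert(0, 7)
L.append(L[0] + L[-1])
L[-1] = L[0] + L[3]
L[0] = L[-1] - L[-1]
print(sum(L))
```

L[-4] = L[-1]*L[0] = 8*3 = 24 → [24, 7, 6, 8]
pop() removes 8 → [24, 7, 6]
insert 7 at 0 → [7, 24, 7, 6]
append L[0]+L[-1] = 7+6 = 13 → [7, 24, 7, 6, 13]
L[-1] = L[0]+L[3] = 7+6 = 13 → [7, 24, 7, 6, 13]
L[0] = L[-1]-L[-1] = 13-13 = 0 → [0, 24, 7, 6, 13]
sum = 50

50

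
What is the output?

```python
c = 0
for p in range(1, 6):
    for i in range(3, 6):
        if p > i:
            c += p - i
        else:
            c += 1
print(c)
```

16

p=1,i=3: not 1>3, c = 0+1 = 1
p=1,i=4: not 1>4, c = 1+1 = 2
p=1,i=5: not 1>5, c = 2+1 = 3
p=2,i=3: not 2>3, c = 3+1 = 4
p=2,i=4: not 2>4, c = 4+1 = 5
p=2,i=5: not 2>5, c = 5+1 = 6
p=3,i=3: not 3>3, c = 6+1 = 7
p=3,i=4: not 3>4, c = 7+1 = 8
p=3,i=5: not 3>5, c = 8+1 = 9
p=4,i=3: 4>3, c = 9+1 = 10
p=4,i=4: not 4>4, c = 10+1 = 11
p=4,i=5: not 4>5, c = 11+1 = 12
p=5,i=3: 5>3, c = 12+2 = 14
p=5,i=4: 5>4, c = 14+1 = 15
p=5,i=5: not 5>5, c = 15+1 = 16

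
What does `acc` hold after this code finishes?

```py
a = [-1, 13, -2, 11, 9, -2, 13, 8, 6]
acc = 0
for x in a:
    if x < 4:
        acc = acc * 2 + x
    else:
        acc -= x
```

-129

x=-1: <4, acc = 0*2+(-1) = -1
x=13: not <4, acc = (-1)-13 = -14
x=-2: <4, acc = (-14)*2+(-2) = -30
x=11: not <4, acc = (-30)-11 = -41
x=9: not <4, acc = (-41)-9 = -50
x=-2: <4, acc = (-50)*2+(-2) = -102
x=13: not <4, acc = (-102)-13 = -115
x=8: not <4, acc = (-115)-8 = -123
x=6: not <4, acc = (-123)-6 = -129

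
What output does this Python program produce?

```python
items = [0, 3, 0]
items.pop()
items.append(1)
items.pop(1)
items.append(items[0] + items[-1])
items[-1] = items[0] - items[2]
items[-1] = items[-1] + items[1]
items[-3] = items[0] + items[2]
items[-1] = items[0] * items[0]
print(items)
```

pop() removes 0 → [0, 3]
append 1 → [0, 3, 1]
pop(1) removes 3 → [0, 1]
append items[0]+items[-1] = 0+1 = 1 → [0, 1, 1]
items[-1] = items[0]-items[2] = 0-1 = -1 → [0, 1, -1]
items[-1] = items[-1]+items[1] = (-1)+1 = 0 → [0, 1, 0]
items[-3] = items[0]+items[2] = 0+0 = 0 → [0, 1, 0]
items[-1] = items[0]*items[0] = 0*0 = 0 → [0, 1, 0]

[0, 1, 0]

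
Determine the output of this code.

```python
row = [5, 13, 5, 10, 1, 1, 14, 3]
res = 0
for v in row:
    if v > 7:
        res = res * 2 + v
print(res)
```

86

v=5: not >7
v=13: >7, res = 0*2+13 = 13
v=5: not >7
v=10: >7, res = 13*2+10 = 36
v=1: not >7
v=1: not >7
v=14: >7, res = 36*2+14 = 86
v=3: not >7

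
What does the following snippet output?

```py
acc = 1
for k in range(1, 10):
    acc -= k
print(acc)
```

-44

k=1: acc = 1-1 = 0
k=2: acc = 0-2 = -2
k=3: acc = (-2)-3 = -5
k=4: acc = (-5)-4 = -9
k=5: acc = (-9)-5 = -14
k=6: acc = (-14)-6 = -20
k=7: acc = (-20)-7 = -27
k=8: acc = (-27)-8 = -35
k=9: acc = (-35)-9 = -44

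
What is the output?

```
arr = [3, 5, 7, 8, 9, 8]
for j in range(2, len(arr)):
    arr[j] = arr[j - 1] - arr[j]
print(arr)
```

[3, 5, -2, -10, -19, -27]

j=2: arr[2] = 5-7 = -2 → [3, 5, -2, 8, 9, 8]
j=3: arr[3] = (-2)-8 = -10 → [3, 5, -2, -10, 9, 8]
j=4: arr[4] = (-10)-9 = -19 → [3, 5, -2, -10, -19, 8]
j=5: arr[5] = (-19)-8 = -27 → [3, 5, -2, -10, -19, -27]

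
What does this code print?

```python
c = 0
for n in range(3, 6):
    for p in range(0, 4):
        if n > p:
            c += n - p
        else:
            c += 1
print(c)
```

n=3,p=0: 3>0, c = 0+3 = 3
n=3,p=1: 3>1, c = 3+2 = 5
n=3,p=2: 3>2, c = 5+1 = 6
n=3,p=3: not 3>3, c = 6+1 = 7
n=4,p=0: 4>0, c = 7+4 = 11
n=4,p=1: 4>1, c = 11+3 = 14
n=4,p=2: 4>2, c = 14+2 = 16
n=4,p=3: 4>3, c = 16+1 = 17
n=5,p=0: 5>0, c = 17+5 = 22
n=5,p=1: 5>1, c = 22+4 = 26
n=5,p=2: 5>2, c = 26+3 = 29
n=5,p=3: 5>3, c = 29+2 = 31

31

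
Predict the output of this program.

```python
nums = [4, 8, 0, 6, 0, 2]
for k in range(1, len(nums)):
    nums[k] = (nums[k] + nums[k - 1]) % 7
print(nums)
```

[4, 5, 5, 4, 4, 6]

k=1: nums[1] = (8+4)%7 = 5 → [4, 5, 0, 6, 0, 2]
k=2: nums[2] = (0+5)%7 = 5 → [4, 5, 5, 6, 0, 2]
k=3: nums[3] = (6+5)%7 = 4 → [4, 5, 5, 4, 0, 2]
k=4: nums[4] = (0+4)%7 = 4 → [4, 5, 5, 4, 4, 2]
k=5: nums[5] = (2+4)%7 = 6 → [4, 5, 5, 4, 4, 6]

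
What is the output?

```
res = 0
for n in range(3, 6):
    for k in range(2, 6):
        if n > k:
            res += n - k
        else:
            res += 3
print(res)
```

28

n=3,k=2: 3>2, res = 0+1 = 1
n=3,k=3: not 3>3, res = 1+3 = 4
n=3,k=4: not 3>4, res = 4+3 = 7
n=3,k=5: not 3>5, res = 7+3 = 10
n=4,k=2: 4>2, res = 10+2 = 12
n=4,k=3: 4>3, res = 12+1 = 13
n=4,k=4: not 4>4, res = 13+3 = 16
n=4,k=5: not 4>5, res = 16+3 = 19
n=5,k=2: 5>2, res = 19+3 = 22
n=5,k=3: 5>3, res = 22+2 = 24
n=5,k=4: 5>4, res = 24+1 = 25
n=5,k=5: not 5>5, res = 25+3 = 28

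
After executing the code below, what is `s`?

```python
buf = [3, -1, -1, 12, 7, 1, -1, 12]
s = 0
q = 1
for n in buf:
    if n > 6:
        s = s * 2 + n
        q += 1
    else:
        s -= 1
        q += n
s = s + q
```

51

n=3: not >6, s = 0-1 = -1; q=4
n=-1: not >6, s = (-1)-1 = -2; q=3
n=-1: not >6, s = (-2)-1 = -3; q=2
n=12: >6, s = (-3)*2+12 = 6; q=3
n=7: >6, s = 6*2+7 = 19; q=4
n=1: not >6, s = 19-1 = 18; q=5
n=-1: not >6, s = 18-1 = 17; q=4
n=12: >6, s = 17*2+12 = 46; q=5
s+q = 46+5 = 51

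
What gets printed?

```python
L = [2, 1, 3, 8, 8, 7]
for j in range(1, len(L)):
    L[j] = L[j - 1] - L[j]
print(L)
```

j=1: L[1] = 2-1 = 1 → [2, 1, 3, 8, 8, 7]
j=2: L[2] = 1-3 = -2 → [2, 1, -2, 8, 8, 7]
j=3: L[3] = (-2)-8 = -10 → [2, 1, -2, -10, 8, 7]
j=4: L[4] = (-10)-8 = -18 → [2, 1, -2, -10, -18, 7]
j=5: L[5] = (-18)-7 = -25 → [2, 1, -2, -10, -18, -25]

[2, 1, -2, -10, -18, -25]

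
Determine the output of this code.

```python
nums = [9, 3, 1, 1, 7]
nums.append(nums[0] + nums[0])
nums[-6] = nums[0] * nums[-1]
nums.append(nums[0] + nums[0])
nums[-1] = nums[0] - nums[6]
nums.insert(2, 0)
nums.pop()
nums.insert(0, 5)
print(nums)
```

[5, 162, 3, 0, 1, 1, 7, 18]

append nums[0]+nums[0] = 9+9 = 18 → [9, 3, 1, 1, 7, 18]
nums[-6] = nums[0]*nums[-1] = 9*18 = 162 → [162, 3, 1, 1, 7, 18]
append nums[0]+nums[0] = 162+162 = 324 → [162, 3, 1, 1, 7, 18, 324]
nums[-1] = nums[0]-nums[6] = 162-324 = -162 → [162, 3, 1, 1, 7, 18, -162]
insert 0 at 2 → [162, 3, 0, 1, 1, 7, 18, -162]
pop() removes -162 → [162, 3, 0, 1, 1, 7, 18]
insert 5 at 0 → [5, 162, 3, 0, 1, 1, 7, 18]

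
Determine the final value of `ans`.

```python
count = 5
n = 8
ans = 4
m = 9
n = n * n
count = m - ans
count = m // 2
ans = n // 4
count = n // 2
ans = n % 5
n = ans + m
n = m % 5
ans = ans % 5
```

n = 8*8 = 64
count = 9-4 = 5
count = 9//2 = 4
ans = 64//4 = 16
count = 64//2 = 32
ans = 64%5 = 4
n = 4+9 = 13
n = 9%5 = 4
ans = 4%5 = 4

4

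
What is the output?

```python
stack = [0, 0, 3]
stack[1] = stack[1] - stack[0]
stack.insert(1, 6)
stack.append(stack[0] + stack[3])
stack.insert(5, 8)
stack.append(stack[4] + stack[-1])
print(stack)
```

stack[1] = stack[1]-stack[0] = 0-0 = 0 → [0, 0, 3]
insert 6 at 1 → [0, 6, 0, 3]
append stack[0]+stack[3] = 0+3 = 3 → [0, 6, 0, 3, 3]
insert 8 at 5 → [0, 6, 0, 3, 3, 8]
append stack[4]+stack[-1] = 3+8 = 11 → [0, 6, 0, 3, 3, 8, 11]

[0, 6, 0, 3, 3, 8, 11]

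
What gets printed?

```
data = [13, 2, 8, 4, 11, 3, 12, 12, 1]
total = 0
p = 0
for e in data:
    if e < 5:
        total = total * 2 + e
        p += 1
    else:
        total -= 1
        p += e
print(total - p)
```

-53

e=13: not <5, total = 0-1 = -1; p=13
e=2: <5, total = (-1)*2+2 = 0; p=14
e=8: not <5, total = 0-1 = -1; p=22
e=4: <5, total = (-1)*2+4 = 2; p=23
e=11: not <5, total = 2-1 = 1; p=34
e=3: <5, total = 1*2+3 = 5; p=35
e=12: not <5, total = 5-1 = 4; p=47
e=12: not <5, total = 4-1 = 3; p=59
e=1: <5, total = 3*2+1 = 7; p=60
total-p = 7-60 = -53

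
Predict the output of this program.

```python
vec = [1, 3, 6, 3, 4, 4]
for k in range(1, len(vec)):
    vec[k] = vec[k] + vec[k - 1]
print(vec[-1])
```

21

k=1: vec[1] = 3+1 = 4 → [1, 4, 6, 3, 4, 4]
k=2: vec[2] = 6+4 = 10 → [1, 4, 10, 3, 4, 4]
k=3: vec[3] = 3+10 = 13 → [1, 4, 10, 13, 4, 4]
k=4: vec[4] = 4+13 = 17 → [1, 4, 10, 13, 17, 4]
k=5: vec[5] = 4+17 = 21 → [1, 4, 10, 13, 17, 21]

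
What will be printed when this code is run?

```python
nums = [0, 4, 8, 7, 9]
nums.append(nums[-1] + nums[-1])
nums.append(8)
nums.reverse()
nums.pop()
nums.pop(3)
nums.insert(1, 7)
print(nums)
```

append nums[-1]+nums[-1] = 9+9 = 18 → [0, 4, 8, 7, 9, 18]
append 8 → [0, 4, 8, 7, 9, 18, 8]
reverse → [8, 18, 9, 7, 8, 4, 0]
pop() removes 0 → [8, 18, 9, 7, 8, 4]
pop(3) removes 7 → [8, 18, 9, 8, 4]
insert 7 at 1 → [8, 7, 18, 9, 8, 4]

[8, 7, 18, 9, 8, 4]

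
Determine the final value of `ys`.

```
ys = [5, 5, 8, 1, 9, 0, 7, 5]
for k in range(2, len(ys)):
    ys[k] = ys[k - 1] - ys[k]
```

k=2: ys[2] = 5-8 = -3 → [5, 5, -3, 1, 9, 0, 7, 5]
k=3: ys[3] = (-3)-1 = -4 → [5, 5, -3, -4, 9, 0, 7, 5]
k=4: ys[4] = (-4)-9 = -13 → [5, 5, -3, -4, -13, 0, 7, 5]
k=5: ys[5] = (-13)-0 = -13 → [5, 5, -3, -4, -13, -13, 7, 5]
k=6: ys[6] = (-13)-7 = -20 → [5, 5, -3, -4, -13, -13, -20, 5]
k=7: ys[7] = (-20)-5 = -25 → [5, 5, -3, -4, -13, -13, -20, -25]

[5, 5, -3, -4, -13, -13, -20, -25]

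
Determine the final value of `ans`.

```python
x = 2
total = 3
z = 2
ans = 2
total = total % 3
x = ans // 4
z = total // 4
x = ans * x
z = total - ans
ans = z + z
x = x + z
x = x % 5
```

-4

total = 3%3 = 0
x = 2//4 = 0
z = 0//4 = 0
x = 2*0 = 0
z = 0-2 = -2
ans = (-2)+(-2) = -4
x = 0+(-2) = -2
x = (-2)%5 = 3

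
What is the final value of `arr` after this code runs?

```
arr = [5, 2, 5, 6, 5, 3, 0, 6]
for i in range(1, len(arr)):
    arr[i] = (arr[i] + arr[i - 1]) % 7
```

i=1: arr[1] = (2+5)%7 = 0 → [5, 0, 5, 6, 5, 3, 0, 6]
i=2: arr[2] = (5+0)%7 = 5 → [5, 0, 5, 6, 5, 3, 0, 6]
i=3: arr[3] = (6+5)%7 = 4 → [5, 0, 5, 4, 5, 3, 0, 6]
i=4: arr[4] = (5+4)%7 = 2 → [5, 0, 5, 4, 2, 3, 0, 6]
i=5: arr[5] = (3+2)%7 = 5 → [5, 0, 5, 4, 2, 5, 0, 6]
i=6: arr[6] = (0+5)%7 = 5 → [5, 0, 5, 4, 2, 5, 5, 6]
i=7: arr[7] = (6+5)%7 = 4 → [5, 0, 5, 4, 2, 5, 5, 4]

[5, 0, 5, 4, 2, 5, 5, 4]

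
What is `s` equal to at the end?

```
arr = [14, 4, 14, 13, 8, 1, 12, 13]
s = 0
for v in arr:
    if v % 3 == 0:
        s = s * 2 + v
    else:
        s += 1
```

v=14: not %3==0, s = 0+1 = 1
v=4: not %3==0, s = 1+1 = 2
v=14: not %3==0, s = 2+1 = 3
v=13: not %3==0, s = 3+1 = 4
v=8: not %3==0, s = 4+1 = 5
v=1: not %3==0, s = 5+1 = 6
v=12: %3==0, s = 6*2+12 = 24
v=13: not %3==0, s = 24+1 = 25

25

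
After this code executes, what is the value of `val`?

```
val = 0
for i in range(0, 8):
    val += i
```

i=0: val = 0+0 = 0
i=1: val = 0+1 = 1
i=2: val = 1+2 = 3
i=3: val = 3+3 = 6
i=4: val = 6+4 = 10
i=5: val = 10+5 = 15
i=6: val = 15+6 = 21
i=7: val = 21+7 = 28

28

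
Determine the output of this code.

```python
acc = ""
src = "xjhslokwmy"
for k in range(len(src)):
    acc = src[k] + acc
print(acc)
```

ymwkolshjx

k=0: prepend 'x' → 'x'
k=1: prepend 'j' → 'jx'
k=2: prepend 'h' → 'hjx'
k=3: prepend 's' → 'shjx'
k=4: prepend 'l' → 'lshjx'
k=5: prepend 'o' → 'olshjx'
k=6: prepend 'k' → 'kolshjx'
k=7: prepend 'w' → 'wkolshjx'
k=8: prepend 'm' → 'mwkolshjx'
k=9: prepend 'y' → 'ymwkolshjx'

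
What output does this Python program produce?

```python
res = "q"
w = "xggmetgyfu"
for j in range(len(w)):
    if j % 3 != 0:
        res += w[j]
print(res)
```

j=0: skip
j=1: add 'g' → 'qg'
j=2: add 'g' → 'qgg'
j=3: skip
j=4: add 'e' → 'qgge'
j=5: add 't' → 'qgget'
j=6: skip
j=7: add 'y' → 'qggety'
j=8: add 'f' → 'qggetyf'
j=9: skip

qggetyf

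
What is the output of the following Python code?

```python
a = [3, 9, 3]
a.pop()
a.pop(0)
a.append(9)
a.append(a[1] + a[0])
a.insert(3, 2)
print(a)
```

[9, 9, 18, 2]

pop() removes 3 → [3, 9]
pop(0) removes 3 → [9]
append 9 → [9, 9]
append a[1]+a[0] = 9+9 = 18 → [9, 9, 18]
insert 2 at 3 → [9, 9, 18, 2]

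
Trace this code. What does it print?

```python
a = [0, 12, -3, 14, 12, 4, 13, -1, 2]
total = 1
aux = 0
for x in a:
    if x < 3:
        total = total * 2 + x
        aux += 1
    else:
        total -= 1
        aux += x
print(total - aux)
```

x=0: <3, total = 1*2+0 = 2; aux=1
x=12: not <3, total = 2-1 = 1; aux=13
x=-3: <3, total = 1*2+(-3) = -1; aux=14
x=14: not <3, total = (-1)-1 = -2; aux=28
x=12: not <3, total = (-2)-1 = -3; aux=40
x=4: not <3, total = (-3)-1 = -4; aux=44
x=13: not <3, total = (-4)-1 = -5; aux=57
x=-1: <3, total = (-5)*2+(-1) = -11; aux=58
x=2: <3, total = (-11)*2+2 = -20; aux=59
total-aux = (-20)-59 = -79

-79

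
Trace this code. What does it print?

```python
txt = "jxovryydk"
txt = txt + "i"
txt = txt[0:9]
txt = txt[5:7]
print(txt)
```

+ 'i' → 'jxovryydki'
slice [0:9] → 'jxovryydk'
slice [5:7] → 'yy'

yy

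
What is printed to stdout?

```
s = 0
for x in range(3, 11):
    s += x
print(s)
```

52

x=3: s = 0+3 = 3
x=4: s = 3+4 = 7
x=5: s = 7+5 = 12
x=6: s = 12+6 = 18
x=7: s = 18+7 = 25
x=8: s = 25+8 = 33
x=9: s = 33+9 = 42
x=10: s = 42+10 = 52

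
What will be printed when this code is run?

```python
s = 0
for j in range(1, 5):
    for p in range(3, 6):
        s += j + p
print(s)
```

78

j=1,p=3: s = 0+4 = 4
j=1,p=4: s = 4+5 = 9
j=1,p=5: s = 9+6 = 15
j=2,p=3: s = 15+5 = 20
j=2,p=4: s = 20+6 = 26
j=2,p=5: s = 26+7 = 33
j=3,p=3: s = 33+6 = 39
j=3,p=4: s = 39+7 = 46
j=3,p=5: s = 46+8 = 54
j=4,p=3: s = 54+7 = 61
j=4,p=4: s = 61+8 = 69
j=4,p=5: s = 69+9 = 78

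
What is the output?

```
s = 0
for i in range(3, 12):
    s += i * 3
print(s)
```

i=3: s = 0+3*3 = 9
i=4: s = 9+4*3 = 21
i=5: s = 21+5*3 = 36
i=6: s = 36+6*3 = 54
i=7: s = 54+7*3 = 75
i=8: s = 75+8*3 = 99
i=9: s = 99+9*3 = 126
i=10: s = 126+10*3 = 156
i=11: s = 156+11*3 = 189

189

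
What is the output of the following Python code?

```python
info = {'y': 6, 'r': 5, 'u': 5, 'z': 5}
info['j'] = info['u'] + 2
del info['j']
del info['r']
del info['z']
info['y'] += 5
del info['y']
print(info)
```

{'u': 5}

info['j'] = info['u']+2 = 7 → {'y': 6, 'r': 5, 'u': 5, 'z': 5, 'j': 7}
del 'j' → {'y': 6, 'r': 5, 'u': 5, 'z': 5}
del 'r' → {'y': 6, 'u': 5, 'z': 5}
del 'z' → {'y': 6, 'u': 5}
info['y'] = 6+5 = 11 → {'y': 11, 'u': 5}
del 'y' → {'u': 5}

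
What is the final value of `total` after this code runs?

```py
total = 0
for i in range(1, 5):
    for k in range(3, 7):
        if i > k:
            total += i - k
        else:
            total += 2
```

i=1,k=3: not 1>3, total = 0+2 = 2
i=1,k=4: not 1>4, total = 2+2 = 4
i=1,k=5: not 1>5, total = 4+2 = 6
i=1,k=6: not 1>6, total = 6+2 = 8
i=2,k=3: not 2>3, total = 8+2 = 10
i=2,k=4: not 2>4, total = 10+2 = 12
i=2,k=5: not 2>5, total = 12+2 = 14
i=2,k=6: not 2>6, total = 14+2 = 16
i=3,k=3: not 3>3, total = 16+2 = 18
i=3,k=4: not 3>4, total = 18+2 = 20
i=3,k=5: not 3>5, total = 20+2 = 22
i=3,k=6: not 3>6, total = 22+2 = 24
i=4,k=3: 4>3, total = 24+1 = 25
i=4,k=4: not 4>4, total = 25+2 = 27
i=4,k=5: not 4>5, total = 27+2 = 29
i=4,k=6: not 4>6, total = 29+2 = 31

31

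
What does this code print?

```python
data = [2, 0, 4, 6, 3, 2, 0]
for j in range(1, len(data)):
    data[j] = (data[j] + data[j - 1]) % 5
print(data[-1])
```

j=1: data[1] = (0+2)%5 = 2 → [2, 2, 4, 6, 3, 2, 0]
j=2: data[2] = (4+2)%5 = 1 → [2, 2, 1, 6, 3, 2, 0]
j=3: data[3] = (6+1)%5 = 2 → [2, 2, 1, 2, 3, 2, 0]
j=4: data[4] = (3+2)%5 = 0 → [2, 2, 1, 2, 0, 2, 0]
j=5: data[5] = (2+0)%5 = 2 → [2, 2, 1, 2, 0, 2, 0]
j=6: data[6] = (0+2)%5 = 2 → [2, 2, 1, 2, 0, 2, 2]

2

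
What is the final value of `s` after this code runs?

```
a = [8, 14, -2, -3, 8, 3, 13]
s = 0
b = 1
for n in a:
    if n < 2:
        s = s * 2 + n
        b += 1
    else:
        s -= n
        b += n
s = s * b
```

n=8: not <2, s = 0-8 = -8; b=9
n=14: not <2, s = (-8)-14 = -22; b=23
n=-2: <2, s = (-22)*2+(-2) = -46; b=24
n=-3: <2, s = (-46)*2+(-3) = -95; b=25
n=8: not <2, s = (-95)-8 = -103; b=33
n=3: not <2, s = (-103)-3 = -106; b=36
n=13: not <2, s = (-106)-13 = -119; b=49
s*b = (-119)*49 = -5831

-5831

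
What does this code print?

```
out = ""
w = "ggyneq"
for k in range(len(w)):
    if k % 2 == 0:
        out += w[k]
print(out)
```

k=0: add 'g' → 'g'
k=1: skip
k=2: add 'y' → 'gy'
k=3: skip
k=4: add 'e' → 'gye'
k=5: skip

gye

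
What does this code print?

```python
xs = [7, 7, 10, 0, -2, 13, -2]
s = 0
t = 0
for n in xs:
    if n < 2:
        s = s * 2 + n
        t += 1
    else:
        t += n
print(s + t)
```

n=7: not <2; t=7
n=7: not <2; t=14
n=10: not <2; t=24
n=0: <2, s = 0*2+0 = 0; t=25
n=-2: <2, s = 0*2+(-2) = -2; t=26
n=13: not <2; t=39
n=-2: <2, s = (-2)*2+(-2) = -6; t=40
s+t = (-6)+40 = 34

34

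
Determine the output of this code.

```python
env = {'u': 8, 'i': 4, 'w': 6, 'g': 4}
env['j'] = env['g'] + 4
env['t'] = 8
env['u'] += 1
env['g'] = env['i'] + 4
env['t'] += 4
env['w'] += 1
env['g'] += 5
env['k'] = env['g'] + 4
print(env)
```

{'u': 9, 'i': 4, 'w': 7, 'g': 13, 'j': 8, 't': 12, 'k': 17}

env['j'] = env['g']+4 = 8 → {'u': 8, 'i': 4, 'w': 6, 'g': 4, 'j': 8}
env['t'] = 8 → {'u': 8, 'i': 4, 'w': 6, 'g': 4, 'j': 8, 't': 8}
env['u'] = 8+1 = 9 → {'u': 9, 'i': 4, 'w': 6, 'g': 4, 'j': 8, 't': 8}
env['g'] = env['i']+4 = 8 → {'u': 9, 'i': 4, 'w': 6, 'g': 8, 'j': 8, 't': 8}
env['t'] = 8+4 = 12 → {'u': 9, 'i': 4, 'w': 6, 'g': 8, 'j': 8, 't': 12}
env['w'] = 6+1 = 7 → {'u': 9, 'i': 4, 'w': 7, 'g': 8, 'j': 8, 't': 12}
env['g'] = 8+5 = 13 → {'u': 9, 'i': 4, 'w': 7, 'g': 13, 'j': 8, 't': 12}
env['k'] = env['g']+4 = 17 → {'u': 9, 'i': 4, 'w': 7, 'g': 13, 'j': 8, 't': 12, 'k': 17}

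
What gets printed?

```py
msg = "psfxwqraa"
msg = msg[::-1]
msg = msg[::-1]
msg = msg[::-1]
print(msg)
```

reverse → 'aarqwxfsp'
reverse → 'psfxwqraa'
reverse → 'aarqwxfsp'

aarqwxfsp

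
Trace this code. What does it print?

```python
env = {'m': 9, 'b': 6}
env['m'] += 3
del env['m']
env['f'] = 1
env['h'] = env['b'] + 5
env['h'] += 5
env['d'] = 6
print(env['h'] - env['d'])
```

10

env['m'] = 9+3 = 12 → {'m': 12, 'b': 6}
del 'm' → {'b': 6}
env['f'] = 1 → {'b': 6, 'f': 1}
env['h'] = env['b']+5 = 11 → {'b': 6, 'f': 1, 'h': 11}
env['h'] = 11+5 = 16 → {'b': 6, 'f': 1, 'h': 16}
env['d'] = 6 → {'b': 6, 'f': 1, 'h': 16, 'd': 6}
env['h']-env['d'] = 16-6 = 10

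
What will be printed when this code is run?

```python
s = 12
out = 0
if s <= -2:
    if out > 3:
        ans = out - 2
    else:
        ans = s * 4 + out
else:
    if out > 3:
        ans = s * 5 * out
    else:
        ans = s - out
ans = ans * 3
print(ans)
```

s=12, out=0
s <= -2 is False; out > 3 is False
→ ans = s - out = 12
ans = 12*3 = 36

36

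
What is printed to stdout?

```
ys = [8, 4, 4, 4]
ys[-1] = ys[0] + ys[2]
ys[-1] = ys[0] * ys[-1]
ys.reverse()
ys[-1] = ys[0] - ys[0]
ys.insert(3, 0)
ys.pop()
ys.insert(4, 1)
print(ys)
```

[96, 4, 4, 0, 1]

ys[-1] = ys[0]+ys[2] = 8+4 = 12 → [8, 4, 4, 12]
ys[-1] = ys[0]*ys[-1] = 8*12 = 96 → [8, 4, 4, 96]
reverse → [96, 4, 4, 8]
ys[-1] = ys[0]-ys[0] = 96-96 = 0 → [96, 4, 4, 0]
insert 0 at 3 → [96, 4, 4, 0, 0]
pop() removes 0 → [96, 4, 4, 0]
insert 1 at 4 → [96, 4, 4, 0, 1]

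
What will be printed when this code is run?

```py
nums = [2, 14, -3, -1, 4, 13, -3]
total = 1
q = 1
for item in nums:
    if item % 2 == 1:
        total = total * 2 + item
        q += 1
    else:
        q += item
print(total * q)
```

275

item=2: not odd; q=3
item=14: not odd; q=17
item=-3: odd, total = 1*2+(-3) = -1; q=18
item=-1: odd, total = (-1)*2+(-1) = -3; q=19
item=4: not odd; q=23
item=13: odd, total = (-3)*2+13 = 7; q=24
item=-3: odd, total = 7*2+(-3) = 11; q=25
total*q = 11*25 = 275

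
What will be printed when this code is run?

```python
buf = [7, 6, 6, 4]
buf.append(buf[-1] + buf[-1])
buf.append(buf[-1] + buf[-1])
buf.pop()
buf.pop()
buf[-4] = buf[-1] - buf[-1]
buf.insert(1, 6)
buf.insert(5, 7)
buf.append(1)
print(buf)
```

[0, 6, 6, 6, 4, 7, 1]

append buf[-1]+buf[-1] = 4+4 = 8 → [7, 6, 6, 4, 8]
append buf[-1]+buf[-1] = 8+8 = 16 → [7, 6, 6, 4, 8, 16]
pop() removes 16 → [7, 6, 6, 4, 8]
pop() removes 8 → [7, 6, 6, 4]
buf[-4] = buf[-1]-buf[-1] = 4-4 = 0 → [0, 6, 6, 4]
insert 6 at 1 → [0, 6, 6, 6, 4]
insert 7 at 5 → [0, 6, 6, 6, 4, 7]
append 1 → [0, 6, 6, 6, 4, 7, 1]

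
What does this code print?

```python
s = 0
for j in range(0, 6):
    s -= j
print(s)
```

j=0: s = 0-0 = 0
j=1: s = 0-1 = -1
j=2: s = (-1)-2 = -3
j=3: s = (-3)-3 = -6
j=4: s = (-6)-4 = -10
j=5: s = (-10)-5 = -15

-15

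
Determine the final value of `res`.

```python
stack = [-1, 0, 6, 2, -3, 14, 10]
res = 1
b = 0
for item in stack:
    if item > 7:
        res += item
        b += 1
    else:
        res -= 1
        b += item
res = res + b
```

item=-1: not >7, res = 1-1 = 0; b=-1
item=0: not >7, res = 0-1 = -1; b=-1
item=6: not >7, res = (-1)-1 = -2; b=5
item=2: not >7, res = (-2)-1 = -3; b=7
item=-3: not >7, res = (-3)-1 = -4; b=4
item=14: >7, res = (-4)+14 = 10; b=5
item=10: >7, res = 10+10 = 20; b=6
res+b = 20+6 = 26

26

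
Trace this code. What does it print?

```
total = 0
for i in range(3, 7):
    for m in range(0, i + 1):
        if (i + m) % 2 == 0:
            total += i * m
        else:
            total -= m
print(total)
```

132

i=3,m=0: odd sum, total = 0-0 = 0
i=3,m=1: even sum, total = 0+3 = 3
i=3,m=2: odd sum, total = 3-2 = 1
i=3,m=3: even sum, total = 1+9 = 10
i=4,m=0: even sum, total = 10+0 = 10
i=4,m=1: odd sum, total = 10-1 = 9
i=4,m=2: even sum, total = 9+8 = 17
i=4,m=3: odd sum, total = 17-3 = 14
i=4,m=4: even sum, total = 14+16 = 30
i=5,m=0: odd sum, total = 30-0 = 30
i=5,m=1: even sum, total = 30+5 = 35
i=5,m=2: odd sum, total = 35-2 = 33
i=5,m=3: even sum, total = 33+15 = 48
i=5,m=4: odd sum, total = 48-4 = 44
i=5,m=5: even sum, total = 44+25 = 69
i=6,m=0: even sum, total = 69+0 = 69
i=6,m=1: odd sum, total = 69-1 = 68
i=6,m=2: even sum, total = 68+12 = 80
i=6,m=3: odd sum, total = 80-3 = 77
i=6,m=4: even sum, total = 77+24 = 101
i=6,m=5: odd sum, total = 101-5 = 96
i=6,m=6: even sum, total = 96+36 = 132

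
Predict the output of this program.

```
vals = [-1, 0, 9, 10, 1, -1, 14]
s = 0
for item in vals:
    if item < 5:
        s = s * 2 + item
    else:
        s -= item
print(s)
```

item=-1: <5, s = 0*2+(-1) = -1
item=0: <5, s = (-1)*2+0 = -2
item=9: not <5, s = (-2)-9 = -11
item=10: not <5, s = (-11)-10 = -21
item=1: <5, s = (-21)*2+1 = -41
item=-1: <5, s = (-41)*2+(-1) = -83
item=14: not <5, s = (-83)-14 = -97

-97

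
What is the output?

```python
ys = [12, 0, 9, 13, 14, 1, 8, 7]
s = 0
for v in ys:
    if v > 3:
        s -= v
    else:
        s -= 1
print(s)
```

v=12: >3, s = 0-12 = -12
v=0: not >3, s = (-12)-1 = -13
v=9: >3, s = (-13)-9 = -22
v=13: >3, s = (-22)-13 = -35
v=14: >3, s = (-35)-14 = -49
v=1: not >3, s = (-49)-1 = -50
v=8: >3, s = (-50)-8 = -58
v=7: >3, s = (-58)-7 = -65

-65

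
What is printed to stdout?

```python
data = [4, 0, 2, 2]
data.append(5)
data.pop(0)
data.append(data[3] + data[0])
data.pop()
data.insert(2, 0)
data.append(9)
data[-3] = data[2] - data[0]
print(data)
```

[0, 2, 0, 0, 5, 9]

append 5 → [4, 0, 2, 2, 5]
pop(0) removes 4 → [0, 2, 2, 5]
append data[3]+data[0] = 5+0 = 5 → [0, 2, 2, 5, 5]
pop() removes 5 → [0, 2, 2, 5]
insert 0 at 2 → [0, 2, 0, 2, 5]
append 9 → [0, 2, 0, 2, 5, 9]
data[-3] = data[2]-data[0] = 0-0 = 0 → [0, 2, 0, 0, 5, 9]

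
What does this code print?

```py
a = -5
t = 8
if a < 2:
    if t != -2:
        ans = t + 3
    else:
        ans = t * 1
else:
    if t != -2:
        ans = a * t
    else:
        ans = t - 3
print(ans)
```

a=-5, t=8
a < 2 is True; t != -2 is True
→ ans = t + 3 = 11

11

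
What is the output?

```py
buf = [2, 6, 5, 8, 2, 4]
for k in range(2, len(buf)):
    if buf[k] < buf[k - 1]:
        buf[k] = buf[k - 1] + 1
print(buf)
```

k=2: 5<6, buf[2] = 6+1 = 7 → [2, 6, 7, 8, 2, 4]
k=3: 8>=7, unchanged → [2, 6, 7, 8, 2, 4]
k=4: 2<8, buf[4] = 8+1 = 9 → [2, 6, 7, 8, 9, 4]
k=5: 4<9, buf[5] = 9+1 = 10 → [2, 6, 7, 8, 9, 10]

[2, 6, 7, 8, 9, 10]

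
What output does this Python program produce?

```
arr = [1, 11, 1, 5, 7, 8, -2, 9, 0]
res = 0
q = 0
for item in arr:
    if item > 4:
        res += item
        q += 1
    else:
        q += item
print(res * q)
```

200

item=1: not >4; q=1
item=11: >4, res = 0+11 = 11; q=2
item=1: not >4; q=3
item=5: >4, res = 11+5 = 16; q=4
item=7: >4, res = 16+7 = 23; q=5
item=8: >4, res = 23+8 = 31; q=6
item=-2: not >4; q=4
item=9: >4, res = 31+9 = 40; q=5
item=0: not >4; q=5
res*q = 40*5 = 200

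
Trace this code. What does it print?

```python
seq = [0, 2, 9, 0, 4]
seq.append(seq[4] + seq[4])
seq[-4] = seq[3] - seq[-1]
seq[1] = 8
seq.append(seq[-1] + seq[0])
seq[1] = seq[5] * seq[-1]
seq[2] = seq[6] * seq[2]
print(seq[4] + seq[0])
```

4

append seq[4]+seq[4] = 4+4 = 8 → [0, 2, 9, 0, 4, 8]
seq[-4] = seq[3]-seq[-1] = 0-8 = -8 → [0, 2, -8, 0, 4, 8]
seq[1] = 8 → [0, 8, -8, 0, 4, 8]
append seq[-1]+seq[0] = 8+0 = 8 → [0, 8, -8, 0, 4, 8, 8]
seq[1] = seq[5]*seq[-1] = 8*8 = 64 → [0, 64, -8, 0, 4, 8, 8]
seq[2] = seq[6]*seq[2] = 8*(-8) = -64 → [0, 64, -64, 0, 4, 8, 8]
seq[4]+seq[0] = 4+0 = 4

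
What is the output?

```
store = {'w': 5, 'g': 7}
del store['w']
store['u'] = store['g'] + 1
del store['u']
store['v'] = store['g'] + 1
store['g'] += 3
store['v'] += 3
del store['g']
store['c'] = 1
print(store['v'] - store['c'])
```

del 'w' → {'g': 7}
store['u'] = store['g']+1 = 8 → {'g': 7, 'u': 8}
del 'u' → {'g': 7}
store['v'] = store['g']+1 = 8 → {'g': 7, 'v': 8}
store['g'] = 7+3 = 10 → {'g': 10, 'v': 8}
store['v'] = 8+3 = 11 → {'g': 10, 'v': 11}
del 'g' → {'v': 11}
store['c'] = 1 → {'v': 11, 'c': 1}
store['v']-store['c'] = 11-1 = 10

10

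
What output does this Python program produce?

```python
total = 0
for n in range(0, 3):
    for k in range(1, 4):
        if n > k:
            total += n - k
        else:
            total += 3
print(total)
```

25

n=0,k=1: not 0>1, total = 0+3 = 3
n=0,k=2: not 0>2, total = 3+3 = 6
n=0,k=3: not 0>3, total = 6+3 = 9
n=1,k=1: not 1>1, total = 9+3 = 12
n=1,k=2: not 1>2, total = 12+3 = 15
n=1,k=3: not 1>3, total = 15+3 = 18
n=2,k=1: 2>1, total = 18+1 = 19
n=2,k=2: not 2>2, total = 19+3 = 22
n=2,k=3: not 2>3, total = 22+3 = 25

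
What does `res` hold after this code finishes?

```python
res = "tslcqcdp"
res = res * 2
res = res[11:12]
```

repeat ×2 → 'tslcqcdptslcqcdp'
slice [11:12] → 'c'

'c'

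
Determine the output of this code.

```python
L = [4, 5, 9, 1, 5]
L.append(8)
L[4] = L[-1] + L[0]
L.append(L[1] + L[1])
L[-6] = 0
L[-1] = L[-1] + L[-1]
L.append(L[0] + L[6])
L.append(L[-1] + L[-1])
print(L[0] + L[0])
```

8

append 8 → [4, 5, 9, 1, 5, 8]
L[4] = L[-1]+L[0] = 8+4 = 12 → [4, 5, 9, 1, 12, 8]
append L[1]+L[1] = 5+5 = 10 → [4, 5, 9, 1, 12, 8, 10]
L[-6] = 0 → [4, 0, 9, 1, 12, 8, 10]
L[-1] = L[-1]+L[-1] = 10+10 = 20 → [4, 0, 9, 1, 12, 8, 20]
append L[0]+L[6] = 4+20 = 24 → [4, 0, 9, 1, 12, 8, 20, 24]
append L[-1]+L[-1] = 24+24 = 48 → [4, 0, 9, 1, 12, 8, 20, 24, 48]
L[0]+L[0] = 4+4 = 8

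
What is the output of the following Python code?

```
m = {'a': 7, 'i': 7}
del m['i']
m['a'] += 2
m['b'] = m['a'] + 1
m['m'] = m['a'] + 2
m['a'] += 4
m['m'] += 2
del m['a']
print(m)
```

del 'i' → {'a': 7}
m['a'] = 7+2 = 9 → {'a': 9}
m['b'] = m['a']+1 = 10 → {'a': 9, 'b': 10}
m['m'] = m['a']+2 = 11 → {'a': 9, 'b': 10, 'm': 11}
m['a'] = 9+4 = 13 → {'a': 13, 'b': 10, 'm': 11}
m['m'] = 11+2 = 13 → {'a': 13, 'b': 10, 'm': 13}
del 'a' → {'b': 10, 'm': 13}

{'b': 10, 'm': 13}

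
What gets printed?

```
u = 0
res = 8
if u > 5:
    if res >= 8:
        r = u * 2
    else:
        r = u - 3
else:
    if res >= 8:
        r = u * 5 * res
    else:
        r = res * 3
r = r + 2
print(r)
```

2

u=0, res=8
u > 5 is False; res >= 8 is True
→ r = u * 5 * res = 0
r = 0+2 = 2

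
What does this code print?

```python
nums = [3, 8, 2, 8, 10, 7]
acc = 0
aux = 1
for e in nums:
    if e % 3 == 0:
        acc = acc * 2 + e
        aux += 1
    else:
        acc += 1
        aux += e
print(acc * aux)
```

e=3: %3==0, acc = 0*2+3 = 3; aux=2
e=8: not %3==0, acc = 3+1 = 4; aux=10
e=2: not %3==0, acc = 4+1 = 5; aux=12
e=8: not %3==0, acc = 5+1 = 6; aux=20
e=10: not %3==0, acc = 6+1 = 7; aux=30
e=7: not %3==0, acc = 7+1 = 8; aux=37
acc*aux = 8*37 = 296

296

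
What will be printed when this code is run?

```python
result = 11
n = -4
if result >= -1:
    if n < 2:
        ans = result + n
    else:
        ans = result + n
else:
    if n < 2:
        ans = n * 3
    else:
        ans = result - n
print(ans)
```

7

result=11, n=-4
result >= -1 is True; n < 2 is True
→ ans = result + n = 7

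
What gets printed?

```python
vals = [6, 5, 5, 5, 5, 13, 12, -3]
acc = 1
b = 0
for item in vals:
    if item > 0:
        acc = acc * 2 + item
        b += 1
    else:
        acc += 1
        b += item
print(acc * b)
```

3404

item=6: >0, acc = 1*2+6 = 8; b=1
item=5: >0, acc = 8*2+5 = 21; b=2
item=5: >0, acc = 21*2+5 = 47; b=3
item=5: >0, acc = 47*2+5 = 99; b=4
item=5: >0, acc = 99*2+5 = 203; b=5
item=13: >0, acc = 203*2+13 = 419; b=6
item=12: >0, acc = 419*2+12 = 850; b=7
item=-3: not >0, acc = 850+1 = 851; b=4
acc*b = 851*4 = 3404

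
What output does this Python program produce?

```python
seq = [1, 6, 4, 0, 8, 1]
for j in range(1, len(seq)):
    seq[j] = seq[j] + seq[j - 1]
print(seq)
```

j=1: seq[1] = 6+1 = 7 → [1, 7, 4, 0, 8, 1]
j=2: seq[2] = 4+7 = 11 → [1, 7, 11, 0, 8, 1]
j=3: seq[3] = 0+11 = 11 → [1, 7, 11, 11, 8, 1]
j=4: seq[4] = 8+11 = 19 → [1, 7, 11, 11, 19, 1]
j=5: seq[5] = 1+19 = 20 → [1, 7, 11, 11, 19, 20]

[1, 7, 11, 11, 19, 20]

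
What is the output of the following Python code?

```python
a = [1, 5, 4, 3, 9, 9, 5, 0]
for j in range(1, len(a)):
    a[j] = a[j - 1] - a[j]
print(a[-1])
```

j=1: a[1] = 1-5 = -4 → [1, -4, 4, 3, 9, 9, 5, 0]
j=2: a[2] = (-4)-4 = -8 → [1, -4, -8, 3, 9, 9, 5, 0]
j=3: a[3] = (-8)-3 = -11 → [1, -4, -8, -11, 9, 9, 5, 0]
j=4: a[4] = (-11)-9 = -20 → [1, -4, -8, -11, -20, 9, 5, 0]
j=5: a[5] = (-20)-9 = -29 → [1, -4, -8, -11, -20, -29, 5, 0]
j=6: a[6] = (-29)-5 = -34 → [1, -4, -8, -11, -20, -29, -34, 0]
j=7: a[7] = (-34)-0 = -34 → [1, -4, -8, -11, -20, -29, -34, -34]

-34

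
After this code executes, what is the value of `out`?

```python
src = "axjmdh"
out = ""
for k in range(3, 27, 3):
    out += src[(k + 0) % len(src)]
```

k=3: add src[3]='m' → 'm'
k=6: add src[0]='a' → 'ma'
k=9: add src[3]='m' → 'mam'
k=12: add src[0]='a' → 'mama'
k=15: add src[3]='m' → 'mamam'
k=18: add src[0]='a' → 'mamama'
k=21: add src[3]='m' → 'mamamam'
k=24: add src[0]='a' → 'mamamama'

'mamamama'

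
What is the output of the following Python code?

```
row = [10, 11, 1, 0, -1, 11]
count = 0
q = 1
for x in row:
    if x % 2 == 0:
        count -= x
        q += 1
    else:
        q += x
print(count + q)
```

x=10: even, count = 0-10 = -10; q=2
x=11: not even; q=13
x=1: not even; q=14
x=0: even, count = (-10)-0 = -10; q=15
x=-1: not even; q=14
x=11: not even; q=25
count+q = (-10)+25 = 15

15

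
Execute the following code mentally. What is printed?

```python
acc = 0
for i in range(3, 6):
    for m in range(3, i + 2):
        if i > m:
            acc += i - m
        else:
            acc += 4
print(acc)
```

28

i=3,m=3: not 3>3, acc = 0+4 = 4
i=3,m=4: not 3>4, acc = 4+4 = 8
i=4,m=3: 4>3, acc = 8+1 = 9
i=4,m=4: not 4>4, acc = 9+4 = 13
i=4,m=5: not 4>5, acc = 13+4 = 17
i=5,m=3: 5>3, acc = 17+2 = 19
i=5,m=4: 5>4, acc = 19+1 = 20
i=5,m=5: not 5>5, acc = 20+4 = 24
i=5,m=6: not 5>6, acc = 24+4 = 28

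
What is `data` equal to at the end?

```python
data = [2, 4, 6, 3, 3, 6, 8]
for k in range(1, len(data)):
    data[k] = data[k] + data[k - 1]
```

[2, 6, 12, 15, 18, 24, 32]

k=1: data[1] = 4+2 = 6 → [2, 6, 6, 3, 3, 6, 8]
k=2: data[2] = 6+6 = 12 → [2, 6, 12, 3, 3, 6, 8]
k=3: data[3] = 3+12 = 15 → [2, 6, 12, 15, 3, 6, 8]
k=4: data[4] = 3+15 = 18 → [2, 6, 12, 15, 18, 6, 8]
k=5: data[5] = 6+18 = 24 → [2, 6, 12, 15, 18, 24, 8]
k=6: data[6] = 8+24 = 32 → [2, 6, 12, 15, 18, 24, 32]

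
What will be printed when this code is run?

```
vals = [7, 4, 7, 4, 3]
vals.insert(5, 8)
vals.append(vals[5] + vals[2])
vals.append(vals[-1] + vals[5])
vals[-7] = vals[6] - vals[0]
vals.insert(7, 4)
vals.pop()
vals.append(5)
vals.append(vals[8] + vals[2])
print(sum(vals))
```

insert 8 at 5 → [7, 4, 7, 4, 3, 8]
append vals[5]+vals[2] = 8+7 = 15 → [7, 4, 7, 4, 3, 8, 15]
append vals[-1]+vals[5] = 15+8 = 23 → [7, 4, 7, 4, 3, 8, 15, 23]
vals[-7] = vals[6]-vals[0] = 15-7 = 8 → [7, 8, 7, 4, 3, 8, 15, 23]
insert 4 at 7 → [7, 8, 7, 4, 3, 8, 15, 4, 23]
pop() removes 23 → [7, 8, 7, 4, 3, 8, 15, 4]
append 5 → [7, 8, 7, 4, 3, 8, 15, 4, 5]
append vals[8]+vals[2] = 5+7 = 12 → [7, 8, 7, 4, 3, 8, 15, 4, 5, 12]
sum = 73

73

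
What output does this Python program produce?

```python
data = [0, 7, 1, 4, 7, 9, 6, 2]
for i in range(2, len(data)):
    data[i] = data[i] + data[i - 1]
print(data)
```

[0, 7, 8, 12, 19, 28, 34, 36]

i=2: data[2] = 1+7 = 8 → [0, 7, 8, 4, 7, 9, 6, 2]
i=3: data[3] = 4+8 = 12 → [0, 7, 8, 12, 7, 9, 6, 2]
i=4: data[4] = 7+12 = 19 → [0, 7, 8, 12, 19, 9, 6, 2]
i=5: data[5] = 9+19 = 28 → [0, 7, 8, 12, 19, 28, 6, 2]
i=6: data[6] = 6+28 = 34 → [0, 7, 8, 12, 19, 28, 34, 2]
i=7: data[7] = 2+34 = 36 → [0, 7, 8, 12, 19, 28, 34, 36]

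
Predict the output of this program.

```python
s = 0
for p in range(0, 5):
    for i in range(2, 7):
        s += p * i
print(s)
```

200

p=0,i=2: s = 0+0 = 0
p=0,i=3: s = 0+0 = 0
p=0,i=4: s = 0+0 = 0
p=0,i=5: s = 0+0 = 0
p=0,i=6: s = 0+0 = 0
p=1,i=2: s = 0+2 = 2
p=1,i=3: s = 2+3 = 5
p=1,i=4: s = 5+4 = 9
p=1,i=5: s = 9+5 = 14
p=1,i=6: s = 14+6 = 20
p=2,i=2: s = 20+4 = 24
p=2,i=3: s = 24+6 = 30
p=2,i=4: s = 30+8 = 38
p=2,i=5: s = 38+10 = 48
p=2,i=6: s = 48+12 = 60
p=3,i=2: s = 60+6 = 66
p=3,i=3: s = 66+9 = 75
p=3,i=4: s = 75+12 = 87
p=3,i=5: s = 87+15 = 102
p=3,i=6: s = 102+18 = 120
p=4,i=2: s = 120+8 = 128
p=4,i=3: s = 128+12 = 140
p=4,i=4: s = 140+16 = 156
p=4,i=5: s = 156+20 = 176
p=4,i=6: s = 176+24 = 200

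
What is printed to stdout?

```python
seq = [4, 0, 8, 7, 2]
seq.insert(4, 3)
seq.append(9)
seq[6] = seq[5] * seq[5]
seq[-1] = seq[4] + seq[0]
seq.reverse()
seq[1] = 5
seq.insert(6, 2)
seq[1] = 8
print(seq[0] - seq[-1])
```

3

insert 3 at 4 → [4, 0, 8, 7, 3, 2]
append 9 → [4, 0, 8, 7, 3, 2, 9]
seq[6] = seq[5]*seq[5] = 2*2 = 4 → [4, 0, 8, 7, 3, 2, 4]
seq[-1] = seq[4]+seq[0] = 3+4 = 7 → [4, 0, 8, 7, 3, 2, 7]
reverse → [7, 2, 3, 7, 8, 0, 4]
seq[1] = 5 → [7, 5, 3, 7, 8, 0, 4]
insert 2 at 6 → [7, 5, 3, 7, 8, 0, 2, 4]
seq[1] = 8 → [7, 8, 3, 7, 8, 0, 2, 4]
seq[0]-seq[-1] = 7-4 = 3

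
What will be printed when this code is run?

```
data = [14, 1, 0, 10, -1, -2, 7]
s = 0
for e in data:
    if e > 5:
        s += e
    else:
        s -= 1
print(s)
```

27

e=14: >5, s = 0+14 = 14
e=1: not >5, s = 14-1 = 13
e=0: not >5, s = 13-1 = 12
e=10: >5, s = 12+10 = 22
e=-1: not >5, s = 22-1 = 21
e=-2: not >5, s = 21-1 = 20
e=7: >5, s = 20+7 = 27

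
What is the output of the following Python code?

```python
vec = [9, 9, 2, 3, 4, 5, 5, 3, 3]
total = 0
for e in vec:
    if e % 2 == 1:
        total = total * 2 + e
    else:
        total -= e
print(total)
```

853

e=9: odd, total = 0*2+9 = 9
e=9: odd, total = 9*2+9 = 27
e=2: not odd, total = 27-2 = 25
e=3: odd, total = 25*2+3 = 53
e=4: not odd, total = 53-4 = 49
e=5: odd, total = 49*2+5 = 103
e=5: odd, total = 103*2+5 = 211
e=3: odd, total = 211*2+3 = 425
e=3: odd, total = 425*2+3 = 853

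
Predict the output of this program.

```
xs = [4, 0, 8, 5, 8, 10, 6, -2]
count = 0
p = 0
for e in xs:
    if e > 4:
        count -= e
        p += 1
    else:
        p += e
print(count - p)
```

-44

e=4: not >4; p=4
e=0: not >4; p=4
e=8: >4, count = 0-8 = -8; p=5
e=5: >4, count = (-8)-5 = -13; p=6
e=8: >4, count = (-13)-8 = -21; p=7
e=10: >4, count = (-21)-10 = -31; p=8
e=6: >4, count = (-31)-6 = -37; p=9
e=-2: not >4; p=7
count-p = (-37)-7 = -44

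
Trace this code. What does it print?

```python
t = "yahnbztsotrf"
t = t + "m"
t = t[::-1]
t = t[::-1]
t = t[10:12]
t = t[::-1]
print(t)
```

+ 'm' → 'yahnbztsotrfm'
reverse → 'mfrtostzbnhay'
reverse → 'yahnbztsotrfm'
slice [10:12] → 'rf'
reverse → 'fr'

fr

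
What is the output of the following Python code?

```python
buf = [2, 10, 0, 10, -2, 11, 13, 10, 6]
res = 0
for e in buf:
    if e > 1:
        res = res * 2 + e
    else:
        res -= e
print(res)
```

e=2: >1, res = 0*2+2 = 2
e=10: >1, res = 2*2+10 = 14
e=0: not >1, res = 14-0 = 14
e=10: >1, res = 14*2+10 = 38
e=-2: not >1, res = 38-(-2) = 40
e=11: >1, res = 40*2+11 = 91
e=13: >1, res = 91*2+13 = 195
e=10: >1, res = 195*2+10 = 400
e=6: >1, res = 400*2+6 = 806

806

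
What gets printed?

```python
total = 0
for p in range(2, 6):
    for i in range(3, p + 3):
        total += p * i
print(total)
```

247

p=2,i=3: total = 0+6 = 6
p=2,i=4: total = 6+8 = 14
p=3,i=3: total = 14+9 = 23
p=3,i=4: total = 23+12 = 35
p=3,i=5: total = 35+15 = 50
p=4,i=3: total = 50+12 = 62
p=4,i=4: total = 62+16 = 78
p=4,i=5: total = 78+20 = 98
p=4,i=6: total = 98+24 = 122
p=5,i=3: total = 122+15 = 137
p=5,i=4: total = 137+20 = 157
p=5,i=5: total = 157+25 = 182
p=5,i=6: total = 182+30 = 212
p=5,i=7: total = 212+35 = 247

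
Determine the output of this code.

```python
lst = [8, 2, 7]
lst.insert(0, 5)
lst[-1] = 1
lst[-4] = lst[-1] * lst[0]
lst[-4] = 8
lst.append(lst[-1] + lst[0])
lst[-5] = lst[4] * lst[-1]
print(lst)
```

insert 5 at 0 → [5, 8, 2, 7]
lst[-1] = 1 → [5, 8, 2, 1]
lst[-4] = lst[-1]*lst[0] = 1*5 = 5 → [5, 8, 2, 1]
lst[-4] = 8 → [8, 8, 2, 1]
append lst[-1]+lst[0] = 1+8 = 9 → [8, 8, 2, 1, 9]
lst[-5] = lst[4]*lst[-1] = 9*9 = 81 → [81, 8, 2, 1, 9]

[81, 8, 2, 1, 9]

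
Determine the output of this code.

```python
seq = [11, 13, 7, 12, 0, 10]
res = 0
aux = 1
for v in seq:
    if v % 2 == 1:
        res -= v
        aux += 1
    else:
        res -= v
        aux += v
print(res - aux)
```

-79

v=11: odd, res = 0-11 = -11; aux=2
v=13: odd, res = (-11)-13 = -24; aux=3
v=7: odd, res = (-24)-7 = -31; aux=4
v=12: not odd, res = (-31)-12 = -43; aux=16
v=0: not odd, res = (-43)-0 = -43; aux=16
v=10: not odd, res = (-43)-10 = -53; aux=26
res-aux = (-53)-26 = -79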